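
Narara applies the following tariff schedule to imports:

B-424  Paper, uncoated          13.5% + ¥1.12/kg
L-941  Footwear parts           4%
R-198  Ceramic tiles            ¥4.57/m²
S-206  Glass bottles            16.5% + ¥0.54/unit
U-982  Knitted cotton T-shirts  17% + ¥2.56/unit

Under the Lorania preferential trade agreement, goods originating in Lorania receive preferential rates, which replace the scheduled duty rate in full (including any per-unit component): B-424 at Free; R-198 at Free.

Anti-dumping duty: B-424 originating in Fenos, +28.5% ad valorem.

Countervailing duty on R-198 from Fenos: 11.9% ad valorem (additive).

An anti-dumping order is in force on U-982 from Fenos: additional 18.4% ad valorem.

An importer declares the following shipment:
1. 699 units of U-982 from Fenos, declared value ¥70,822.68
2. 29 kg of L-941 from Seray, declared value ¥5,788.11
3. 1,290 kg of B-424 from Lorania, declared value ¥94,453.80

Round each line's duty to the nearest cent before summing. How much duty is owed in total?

¥27,092.19

Line 1 (U-982, Fenos, 699 units, ¥70,822.68):
Base rate for U-982 is 17% + ¥2.56/unit.
Additional duty on U-982 from Fenos: +18.4%. Applied ad valorem rate: 17% + 18.4% = 35.4%.
Duty = ¥70,822.68 × 35.4% + 699 × ¥2.56 = ¥26,860.67.
Line 2 (L-941, Seray, 29 kg, ¥5,788.11):
Base rate for L-941 is 4%.
Duty = ¥5,788.11 × 4% = ¥231.52.
Line 3 (B-424, Lorania, 1,290 kg, ¥94,453.80):
Base rate for B-424 is 13.5% + ¥1.12/kg.
Origin Lorania qualifies under the Narara–Lorania agreement and B-424 is covered: preferential rate Free applies instead.
The additional-duty order on B-424 targets Fenos, not Lorania; it does not apply.
Duty = ¥94,453.80 × 0% = ¥0.00.
Total = ¥26,860.67 + ¥231.52 + ¥0.00 = ¥27,092.19.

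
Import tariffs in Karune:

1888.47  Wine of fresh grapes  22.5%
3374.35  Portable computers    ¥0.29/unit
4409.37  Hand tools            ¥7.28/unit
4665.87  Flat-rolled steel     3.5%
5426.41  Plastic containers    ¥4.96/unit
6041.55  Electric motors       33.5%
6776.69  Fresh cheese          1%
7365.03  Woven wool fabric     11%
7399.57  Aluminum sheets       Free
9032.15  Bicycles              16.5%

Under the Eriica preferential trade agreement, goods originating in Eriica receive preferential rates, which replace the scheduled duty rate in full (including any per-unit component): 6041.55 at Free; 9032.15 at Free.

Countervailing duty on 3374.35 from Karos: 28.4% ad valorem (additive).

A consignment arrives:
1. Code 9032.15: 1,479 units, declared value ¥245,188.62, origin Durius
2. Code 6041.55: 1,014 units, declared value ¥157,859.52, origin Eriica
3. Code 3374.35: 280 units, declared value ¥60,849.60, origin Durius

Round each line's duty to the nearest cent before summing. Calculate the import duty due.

Line 1 (9032.15, Durius, 1,479 units, ¥245,188.62):
Base rate for 9032.15 is 16.5%.
9032.15 has an FTA preferential rate, but origin Durius is not Eriica; base rate stands.
Duty = ¥245,188.62 × 16.5% = ¥40,456.12.
Line 2 (6041.55, Eriica, 1,014 units, ¥157,859.52):
Base rate for 6041.55 is 33.5%.
Origin Eriica qualifies under the Karune–Eriica agreement and 6041.55 is covered: preferential rate Free applies instead.
Duty = ¥157,859.52 × 0% = ¥0.00.
Line 3 (3374.35, Durius, 280 units, ¥60,849.60):
Base rate for 3374.35 is ¥0.29/unit.
The additional-duty order on 3374.35 targets Karos, not Durius; it does not apply.
Duty = 280 × ¥0.29 = ¥81.20.
Total = ¥40,456.12 + ¥0.00 + ¥81.20 = ¥40,537.32.

¥40,537.32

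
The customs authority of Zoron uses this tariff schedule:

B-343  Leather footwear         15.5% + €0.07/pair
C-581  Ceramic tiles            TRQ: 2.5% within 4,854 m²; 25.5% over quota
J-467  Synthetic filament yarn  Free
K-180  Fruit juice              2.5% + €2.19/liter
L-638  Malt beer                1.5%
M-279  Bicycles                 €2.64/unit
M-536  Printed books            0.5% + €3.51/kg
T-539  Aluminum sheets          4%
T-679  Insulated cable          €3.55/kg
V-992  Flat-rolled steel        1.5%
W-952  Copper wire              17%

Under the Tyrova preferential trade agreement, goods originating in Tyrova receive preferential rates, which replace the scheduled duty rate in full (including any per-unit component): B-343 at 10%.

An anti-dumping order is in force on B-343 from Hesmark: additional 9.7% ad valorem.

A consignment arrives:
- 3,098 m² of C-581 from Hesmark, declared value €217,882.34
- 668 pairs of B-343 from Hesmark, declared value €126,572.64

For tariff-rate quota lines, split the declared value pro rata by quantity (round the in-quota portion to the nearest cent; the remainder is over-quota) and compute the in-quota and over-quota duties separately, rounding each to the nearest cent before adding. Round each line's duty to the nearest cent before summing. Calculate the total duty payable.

€37,390.13

Line 1 (C-581, Hesmark, 3,098 m², €217,882.34):
Code C-581 is under a tariff-rate quota (threshold 4,854 m²). Quantity 3,098 m² is within the quota, so the in-quota rate 2.5% applies to the full value.
Duty = €217,882.34 × 2.5% = €5,447.06.
Line 2 (B-343, Hesmark, 668 pairs, €126,572.64):
Base rate for B-343 is 15.5% + €0.07/pair.
B-343 has an FTA preferential rate, but origin Hesmark is not Tyrova; base rate stands.
Additional duty on B-343 from Hesmark: +9.7%. Applied ad valorem rate: 15.5% + 9.7% = 25.2%.
Duty = €126,572.64 × 25.2% + 668 × €0.07 = €31,943.07.
Total = €5,447.06 + €31,943.07 = €37,390.13.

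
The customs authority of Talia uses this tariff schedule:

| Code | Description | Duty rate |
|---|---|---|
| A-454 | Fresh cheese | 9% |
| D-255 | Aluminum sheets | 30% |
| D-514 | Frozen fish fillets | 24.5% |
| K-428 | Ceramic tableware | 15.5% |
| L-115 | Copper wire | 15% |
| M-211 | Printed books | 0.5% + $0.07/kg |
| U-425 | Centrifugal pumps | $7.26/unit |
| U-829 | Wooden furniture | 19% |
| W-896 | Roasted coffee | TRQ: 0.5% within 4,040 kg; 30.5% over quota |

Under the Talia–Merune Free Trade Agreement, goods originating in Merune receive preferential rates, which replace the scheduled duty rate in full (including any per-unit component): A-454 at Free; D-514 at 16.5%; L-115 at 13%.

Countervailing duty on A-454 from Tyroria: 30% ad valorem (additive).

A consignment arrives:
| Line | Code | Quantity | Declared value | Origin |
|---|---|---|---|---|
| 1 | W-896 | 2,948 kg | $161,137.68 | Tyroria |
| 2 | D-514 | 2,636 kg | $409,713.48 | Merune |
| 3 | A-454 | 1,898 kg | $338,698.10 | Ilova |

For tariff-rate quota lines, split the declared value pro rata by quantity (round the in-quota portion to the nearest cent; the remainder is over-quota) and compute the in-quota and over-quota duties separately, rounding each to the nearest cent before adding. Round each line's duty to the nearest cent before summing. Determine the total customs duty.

$98,891.24

Line 1 (W-896, Tyroria, 2,948 kg, $161,137.68):
Code W-896 is under a tariff-rate quota (threshold 4,040 kg). Quantity 2,948 kg is within the quota, so the in-quota rate 0.5% applies to the full value.
Duty = $161,137.68 × 0.5% = $805.69.
Line 2 (D-514, Merune, 2,636 kg, $409,713.48):
Base rate for D-514 is 24.5%.
Origin Merune qualifies under the Talia–Merune agreement and D-514 is covered: preferential rate 16.5% applies instead.
Duty = $409,713.48 × 16.5% = $67,602.72.
Line 3 (A-454, Ilova, 1,898 kg, $338,698.10):
Base rate for A-454 is 9%.
A-454 has an FTA preferential rate, but origin Ilova is not Merune; base rate stands.
The additional-duty order on A-454 targets Tyroria, not Ilova; it does not apply.
Duty = $338,698.10 × 9% = $30,482.83.
Total = $805.69 + $67,602.72 + $30,482.83 = $98,891.24.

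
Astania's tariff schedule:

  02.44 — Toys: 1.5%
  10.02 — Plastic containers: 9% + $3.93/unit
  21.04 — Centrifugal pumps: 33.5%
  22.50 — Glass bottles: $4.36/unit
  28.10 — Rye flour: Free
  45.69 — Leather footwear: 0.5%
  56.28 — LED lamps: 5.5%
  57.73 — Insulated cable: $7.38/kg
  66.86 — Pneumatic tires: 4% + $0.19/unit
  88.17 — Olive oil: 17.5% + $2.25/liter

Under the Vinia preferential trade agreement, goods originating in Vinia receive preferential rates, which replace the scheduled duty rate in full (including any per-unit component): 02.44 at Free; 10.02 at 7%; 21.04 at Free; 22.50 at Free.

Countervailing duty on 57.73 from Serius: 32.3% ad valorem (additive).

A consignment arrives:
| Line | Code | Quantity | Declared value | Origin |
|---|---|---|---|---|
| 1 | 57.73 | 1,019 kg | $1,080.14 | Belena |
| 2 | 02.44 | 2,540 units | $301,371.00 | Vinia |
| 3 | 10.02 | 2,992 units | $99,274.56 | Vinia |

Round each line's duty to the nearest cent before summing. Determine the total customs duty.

Line 1 (57.73, Belena, 1,019 kg, $1,080.14):
Base rate for 57.73 is $7.38/kg.
The additional-duty order on 57.73 targets Serius, not Belena; it does not apply.
Duty = 1,019 × $7.38 = $7,520.22.
Line 2 (02.44, Vinia, 2,540 units, $301,371.00):
Base rate for 02.44 is 1.5%.
Origin Vinia qualifies under the Astania–Vinia agreement and 02.44 is covered: preferential rate Free applies instead.
Duty = $301,371.00 × 0% = $0.00.
Line 3 (10.02, Vinia, 2,992 units, $99,274.56):
Base rate for 10.02 is 9% + $3.93/unit.
Origin Vinia qualifies under the Astania–Vinia agreement and 10.02 is covered: preferential rate 7% applies instead.
Duty = $99,274.56 × 7% = $6,949.22.
Total = $7,520.22 + $0.00 + $6,949.22 = $14,469.44.

$14,469.44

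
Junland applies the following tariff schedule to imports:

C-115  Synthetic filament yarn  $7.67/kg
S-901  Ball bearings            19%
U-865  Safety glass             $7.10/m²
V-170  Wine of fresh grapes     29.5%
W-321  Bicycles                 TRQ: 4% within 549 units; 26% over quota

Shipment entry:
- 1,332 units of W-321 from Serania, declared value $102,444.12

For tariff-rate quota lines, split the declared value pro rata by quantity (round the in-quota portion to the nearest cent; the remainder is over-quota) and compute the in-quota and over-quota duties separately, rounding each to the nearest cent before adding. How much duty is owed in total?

Line 1 (W-321, Serania, 1,332 units, $102,444.12):
Code W-321 is under a tariff-rate quota (threshold 549 units). In-quota: 549 units at 4%; over-quota: 783 units at 26%.
Pro-rata value split: in-quota = $102,444.12 × 549/1,332 = $42,223.59; over-quota = $102,444.12 − $42,223.59 = $60,220.53.
In-quota duty = $42,223.59 × 4% = $1,688.94. Over-quota duty = $60,220.53 × 26% = $15,657.34.
Line duty = $1,688.94 + $15,657.34 = $17,346.28.

$17,346.28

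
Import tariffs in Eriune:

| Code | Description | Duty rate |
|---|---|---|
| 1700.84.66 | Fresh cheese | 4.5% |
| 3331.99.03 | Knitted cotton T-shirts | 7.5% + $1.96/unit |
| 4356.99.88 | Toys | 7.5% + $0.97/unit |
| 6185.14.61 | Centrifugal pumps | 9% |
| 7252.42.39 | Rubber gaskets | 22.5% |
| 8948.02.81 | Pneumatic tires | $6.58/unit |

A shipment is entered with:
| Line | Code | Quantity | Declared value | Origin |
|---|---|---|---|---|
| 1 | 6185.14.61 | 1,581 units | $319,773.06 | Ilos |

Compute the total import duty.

$28,779.58

Line 1 (6185.14.61, Ilos, 1,581 units, $319,773.06):
Base rate for 6185.14.61 is 9%.
Duty = $319,773.06 × 9% = $28,779.58.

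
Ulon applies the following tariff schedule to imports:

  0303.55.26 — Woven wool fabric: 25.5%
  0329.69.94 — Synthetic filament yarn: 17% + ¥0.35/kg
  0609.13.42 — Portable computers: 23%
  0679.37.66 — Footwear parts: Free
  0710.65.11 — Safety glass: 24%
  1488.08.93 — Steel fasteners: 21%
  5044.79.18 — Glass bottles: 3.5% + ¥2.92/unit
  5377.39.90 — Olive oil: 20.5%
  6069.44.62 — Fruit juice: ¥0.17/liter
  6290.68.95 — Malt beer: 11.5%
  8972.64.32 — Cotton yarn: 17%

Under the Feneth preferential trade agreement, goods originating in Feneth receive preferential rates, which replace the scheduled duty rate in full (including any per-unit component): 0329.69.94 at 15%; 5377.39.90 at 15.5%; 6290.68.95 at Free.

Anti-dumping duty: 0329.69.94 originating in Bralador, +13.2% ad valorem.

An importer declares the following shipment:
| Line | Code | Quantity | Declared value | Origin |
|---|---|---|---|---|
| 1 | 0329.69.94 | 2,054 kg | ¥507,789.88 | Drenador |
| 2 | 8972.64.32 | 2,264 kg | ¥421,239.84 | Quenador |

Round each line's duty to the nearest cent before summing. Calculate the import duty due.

Line 1 (0329.69.94, Drenador, 2,054 kg, ¥507,789.88):
Base rate for 0329.69.94 is 17% + ¥0.35/kg.
0329.69.94 has an FTA preferential rate, but origin Drenador is not Feneth; base rate stands.
The additional-duty order on 0329.69.94 targets Bralador, not Drenador; it does not apply.
Duty = ¥507,789.88 × 17% + 2,054 × ¥0.35 = ¥87,043.18.
Line 2 (8972.64.32, Quenador, 2,264 kg, ¥421,239.84):
Base rate for 8972.64.32 is 17%.
Duty = ¥421,239.84 × 17% = ¥71,610.77.
Total = ¥87,043.18 + ¥71,610.77 = ¥158,653.95.

¥158,653.95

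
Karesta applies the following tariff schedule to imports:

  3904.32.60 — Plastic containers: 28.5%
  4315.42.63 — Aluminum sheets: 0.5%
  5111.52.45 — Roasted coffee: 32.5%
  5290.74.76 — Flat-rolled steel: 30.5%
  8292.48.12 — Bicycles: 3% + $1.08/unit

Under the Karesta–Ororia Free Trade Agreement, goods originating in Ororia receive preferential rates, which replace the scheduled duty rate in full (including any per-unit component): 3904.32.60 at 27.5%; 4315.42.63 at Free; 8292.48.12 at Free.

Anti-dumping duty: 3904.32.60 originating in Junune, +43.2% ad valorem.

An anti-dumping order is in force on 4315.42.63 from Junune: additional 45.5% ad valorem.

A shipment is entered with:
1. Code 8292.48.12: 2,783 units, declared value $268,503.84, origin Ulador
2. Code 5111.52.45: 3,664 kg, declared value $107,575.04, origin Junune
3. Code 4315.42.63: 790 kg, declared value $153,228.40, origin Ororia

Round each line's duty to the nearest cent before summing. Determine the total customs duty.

$46,022.65

Line 1 (8292.48.12, Ulador, 2,783 units, $268,503.84):
Base rate for 8292.48.12 is 3% + $1.08/unit.
8292.48.12 has an FTA preferential rate, but origin Ulador is not Ororia; base rate stands.
Duty = $268,503.84 × 3% + 2,783 × $1.08 = $11,060.76.
Line 2 (5111.52.45, Junune, 3,664 kg, $107,575.04):
Base rate for 5111.52.45 is 32.5%.
Duty = $107,575.04 × 32.5% = $34,961.89.
Line 3 (4315.42.63, Ororia, 790 kg, $153,228.40):
Base rate for 4315.42.63 is 0.5%.
Origin Ororia qualifies under the Karesta–Ororia agreement and 4315.42.63 is covered: preferential rate Free applies instead.
The additional-duty order on 4315.42.63 targets Junune, not Ororia; it does not apply.
Duty = $153,228.40 × 0% = $0.00.
Total = $11,060.76 + $34,961.89 + $0.00 = $46,022.65.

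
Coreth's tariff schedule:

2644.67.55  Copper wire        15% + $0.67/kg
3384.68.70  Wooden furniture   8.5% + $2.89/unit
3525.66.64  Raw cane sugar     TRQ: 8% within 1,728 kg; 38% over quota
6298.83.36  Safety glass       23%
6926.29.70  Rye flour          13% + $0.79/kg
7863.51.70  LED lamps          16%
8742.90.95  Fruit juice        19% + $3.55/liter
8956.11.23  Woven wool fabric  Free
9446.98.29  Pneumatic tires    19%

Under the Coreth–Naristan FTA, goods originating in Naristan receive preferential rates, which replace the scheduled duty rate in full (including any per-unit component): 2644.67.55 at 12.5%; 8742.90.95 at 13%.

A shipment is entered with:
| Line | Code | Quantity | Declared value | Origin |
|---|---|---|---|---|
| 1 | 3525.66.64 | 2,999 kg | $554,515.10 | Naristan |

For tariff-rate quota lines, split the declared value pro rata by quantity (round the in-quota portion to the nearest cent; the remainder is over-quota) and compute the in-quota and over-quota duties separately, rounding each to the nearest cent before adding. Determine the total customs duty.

Line 1 (3525.66.64, Naristan, 2,999 kg, $554,515.10):
Code 3525.66.64 is under a tariff-rate quota (threshold 1,728 kg). In-quota: 1,728 kg at 8%; over-quota: 1,271 kg at 38%.
Pro-rata value split: in-quota = $554,515.10 × 1,728/2,999 = $319,507.20; over-quota = $554,515.10 − $319,507.20 = $235,007.90.
In-quota duty = $319,507.20 × 8% = $25,560.58. Over-quota duty = $235,007.90 × 38% = $89,303.00.
Line duty = $25,560.58 + $89,303.00 = $114,863.58.

$114,863.58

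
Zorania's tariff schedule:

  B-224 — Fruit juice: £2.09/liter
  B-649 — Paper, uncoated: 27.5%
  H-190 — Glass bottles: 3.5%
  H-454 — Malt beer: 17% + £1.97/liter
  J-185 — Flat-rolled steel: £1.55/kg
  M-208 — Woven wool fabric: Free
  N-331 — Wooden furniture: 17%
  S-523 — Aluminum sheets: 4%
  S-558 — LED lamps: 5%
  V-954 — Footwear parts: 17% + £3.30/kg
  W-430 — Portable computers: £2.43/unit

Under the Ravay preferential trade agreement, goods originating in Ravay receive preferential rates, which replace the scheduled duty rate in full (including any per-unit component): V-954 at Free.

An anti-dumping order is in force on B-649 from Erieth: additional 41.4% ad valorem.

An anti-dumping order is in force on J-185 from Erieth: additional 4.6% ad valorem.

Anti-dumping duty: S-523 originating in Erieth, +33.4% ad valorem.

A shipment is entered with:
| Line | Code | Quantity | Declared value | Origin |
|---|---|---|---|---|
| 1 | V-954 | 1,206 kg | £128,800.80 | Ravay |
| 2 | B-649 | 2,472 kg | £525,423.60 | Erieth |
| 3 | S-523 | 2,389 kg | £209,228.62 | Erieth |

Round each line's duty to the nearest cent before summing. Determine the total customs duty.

Line 1 (V-954, Ravay, 1,206 kg, £128,800.80):
Base rate for V-954 is 17% + £3.30/kg.
Origin Ravay qualifies under the Zorania–Ravay agreement and V-954 is covered: preferential rate Free applies instead.
Duty = £128,800.80 × 0% = £0.00.
Line 2 (B-649, Erieth, 2,472 kg, £525,423.60):
Base rate for B-649 is 27.5%.
Additional duty on B-649 from Erieth: +41.4%. Applied ad valorem rate: 27.5% + 41.4% = 68.9%.
Duty = £525,423.60 × 68.9% = £362,016.86.
Line 3 (S-523, Erieth, 2,389 kg, £209,228.62):
Base rate for S-523 is 4%.
Additional duty on S-523 from Erieth: +33.4%. Applied ad valorem rate: 4% + 33.4% = 37.4%.
Duty = £209,228.62 × 37.4% = £78,251.50.
Total = £0.00 + £362,016.86 + £78,251.50 = £440,268.36.

£440,268.36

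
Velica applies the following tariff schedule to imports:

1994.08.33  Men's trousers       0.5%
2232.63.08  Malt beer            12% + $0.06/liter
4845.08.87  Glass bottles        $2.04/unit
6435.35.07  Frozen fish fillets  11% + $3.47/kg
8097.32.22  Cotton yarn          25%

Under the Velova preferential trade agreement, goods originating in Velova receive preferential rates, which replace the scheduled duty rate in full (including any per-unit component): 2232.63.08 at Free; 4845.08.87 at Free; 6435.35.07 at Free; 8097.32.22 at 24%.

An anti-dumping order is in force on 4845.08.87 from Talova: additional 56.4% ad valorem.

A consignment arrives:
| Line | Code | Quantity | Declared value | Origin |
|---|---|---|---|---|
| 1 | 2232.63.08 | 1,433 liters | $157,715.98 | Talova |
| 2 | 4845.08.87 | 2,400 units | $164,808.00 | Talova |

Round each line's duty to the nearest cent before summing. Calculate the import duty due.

Line 1 (2232.63.08, Talova, 1,433 liters, $157,715.98):
Base rate for 2232.63.08 is 12% + $0.06/liter.
2232.63.08 has an FTA preferential rate, but origin Talova is not Velova; base rate stands.
Duty = $157,715.98 × 12% + 1,433 × $0.06 = $19,011.90.
Line 2 (4845.08.87, Talova, 2,400 units, $164,808.00):
Base rate for 4845.08.87 is $2.04/unit.
4845.08.87 has an FTA preferential rate, but origin Talova is not Velova; base rate stands.
Additional duty on 4845.08.87 from Talova: +56.4% ad valorem. Applied ad valorem rate = 56.4%.
Duty = $164,808.00 × 56.4% + 2,400 × $2.04 = $97,847.71.
Total = $19,011.90 + $97,847.71 = $116,859.61.

$116,859.61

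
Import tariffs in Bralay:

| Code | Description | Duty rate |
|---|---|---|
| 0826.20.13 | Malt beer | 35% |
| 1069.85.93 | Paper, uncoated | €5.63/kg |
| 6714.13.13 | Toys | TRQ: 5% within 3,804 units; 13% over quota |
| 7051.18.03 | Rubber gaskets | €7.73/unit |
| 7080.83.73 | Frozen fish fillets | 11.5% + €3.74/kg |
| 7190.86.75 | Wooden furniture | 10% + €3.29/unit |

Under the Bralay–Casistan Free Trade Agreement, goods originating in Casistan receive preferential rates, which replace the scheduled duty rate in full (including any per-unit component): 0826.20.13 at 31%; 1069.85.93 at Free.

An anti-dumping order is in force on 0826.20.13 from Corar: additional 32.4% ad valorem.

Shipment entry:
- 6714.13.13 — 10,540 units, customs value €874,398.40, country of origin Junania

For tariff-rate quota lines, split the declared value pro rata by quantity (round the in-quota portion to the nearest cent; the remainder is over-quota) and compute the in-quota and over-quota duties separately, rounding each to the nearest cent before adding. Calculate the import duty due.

€88,425.40

Line 1 (6714.13.13, Junania, 10,540 units, €874,398.40):
Code 6714.13.13 is under a tariff-rate quota (threshold 3,804 units). In-quota: 3,804 units at 5%; over-quota: 6,736 units at 13%.
Pro-rata value split: in-quota = €874,398.40 × 3,804/10,540 = €315,579.84; over-quota = €874,398.40 − €315,579.84 = €558,818.56.
In-quota duty = €315,579.84 × 5% = €15,778.99. Over-quota duty = €558,818.56 × 13% = €72,646.41.
Line duty = €15,778.99 + €72,646.41 = €88,425.40.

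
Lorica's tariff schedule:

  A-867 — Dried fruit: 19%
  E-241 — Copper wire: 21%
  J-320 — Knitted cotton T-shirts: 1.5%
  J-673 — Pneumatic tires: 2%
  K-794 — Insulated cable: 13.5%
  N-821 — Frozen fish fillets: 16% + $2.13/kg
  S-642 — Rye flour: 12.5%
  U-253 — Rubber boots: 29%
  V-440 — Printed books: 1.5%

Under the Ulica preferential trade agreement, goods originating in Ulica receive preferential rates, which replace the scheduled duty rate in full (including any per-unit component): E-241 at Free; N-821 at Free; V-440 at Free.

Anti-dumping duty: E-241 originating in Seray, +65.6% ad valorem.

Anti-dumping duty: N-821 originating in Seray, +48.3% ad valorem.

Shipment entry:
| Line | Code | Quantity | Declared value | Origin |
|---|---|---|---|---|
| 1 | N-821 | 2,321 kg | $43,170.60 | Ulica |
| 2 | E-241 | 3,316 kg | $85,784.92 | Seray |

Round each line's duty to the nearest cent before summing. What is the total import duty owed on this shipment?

$74,289.74

Line 1 (N-821, Ulica, 2,321 kg, $43,170.60):
Base rate for N-821 is 16% + $2.13/kg.
Origin Ulica qualifies under the Lorica–Ulica agreement and N-821 is covered: preferential rate Free applies instead.
The additional-duty order on N-821 targets Seray, not Ulica; it does not apply.
Duty = $43,170.60 × 0% = $0.00.
Line 2 (E-241, Seray, 3,316 kg, $85,784.92):
Base rate for E-241 is 21%.
E-241 has an FTA preferential rate, but origin Seray is not Ulica; base rate stands.
Additional duty on E-241 from Seray: +65.6%. Applied ad valorem rate: 21% + 65.6% = 86.6%.
Duty = $85,784.92 × 86.6% = $74,289.74.
Total = $0.00 + $74,289.74 = $74,289.74.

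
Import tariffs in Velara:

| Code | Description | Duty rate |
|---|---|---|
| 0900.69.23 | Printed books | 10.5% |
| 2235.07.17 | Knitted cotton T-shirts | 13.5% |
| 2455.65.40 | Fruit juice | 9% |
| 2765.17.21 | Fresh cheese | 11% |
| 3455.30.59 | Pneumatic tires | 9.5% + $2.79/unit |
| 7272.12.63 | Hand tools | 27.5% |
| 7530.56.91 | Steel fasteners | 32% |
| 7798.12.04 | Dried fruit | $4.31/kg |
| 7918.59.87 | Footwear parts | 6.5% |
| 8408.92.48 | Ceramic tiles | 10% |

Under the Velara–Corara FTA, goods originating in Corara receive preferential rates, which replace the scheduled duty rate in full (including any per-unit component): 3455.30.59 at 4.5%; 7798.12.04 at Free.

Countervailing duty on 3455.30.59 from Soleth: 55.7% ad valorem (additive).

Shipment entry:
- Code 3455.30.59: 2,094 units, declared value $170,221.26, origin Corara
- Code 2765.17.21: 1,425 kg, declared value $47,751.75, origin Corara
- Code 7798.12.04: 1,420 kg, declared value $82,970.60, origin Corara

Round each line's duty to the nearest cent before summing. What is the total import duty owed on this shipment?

Line 1 (3455.30.59, Corara, 2,094 units, $170,221.26):
Base rate for 3455.30.59 is 9.5% + $2.79/unit.
Origin Corara qualifies under the Velara–Corara agreement and 3455.30.59 is covered: preferential rate 4.5% applies instead.
The additional-duty order on 3455.30.59 targets Soleth, not Corara; it does not apply.
Duty = $170,221.26 × 4.5% = $7,659.96.
Line 2 (2765.17.21, Corara, 1,425 kg, $47,751.75):
Base rate for 2765.17.21 is 11%.
Origin Corara is the FTA partner but 2765.17.21 is not on the preference list; base rate stands.
Duty = $47,751.75 × 11% = $5,252.69.
Line 3 (7798.12.04, Corara, 1,420 kg, $82,970.60):
Base rate for 7798.12.04 is $4.31/kg.
Origin Corara qualifies under the Velara–Corara agreement and 7798.12.04 is covered: preferential rate Free applies instead.
Duty = $82,970.60 × 0% = $0.00.
Total = $7,659.96 + $5,252.69 + $0.00 = $12,912.65.

$12,912.65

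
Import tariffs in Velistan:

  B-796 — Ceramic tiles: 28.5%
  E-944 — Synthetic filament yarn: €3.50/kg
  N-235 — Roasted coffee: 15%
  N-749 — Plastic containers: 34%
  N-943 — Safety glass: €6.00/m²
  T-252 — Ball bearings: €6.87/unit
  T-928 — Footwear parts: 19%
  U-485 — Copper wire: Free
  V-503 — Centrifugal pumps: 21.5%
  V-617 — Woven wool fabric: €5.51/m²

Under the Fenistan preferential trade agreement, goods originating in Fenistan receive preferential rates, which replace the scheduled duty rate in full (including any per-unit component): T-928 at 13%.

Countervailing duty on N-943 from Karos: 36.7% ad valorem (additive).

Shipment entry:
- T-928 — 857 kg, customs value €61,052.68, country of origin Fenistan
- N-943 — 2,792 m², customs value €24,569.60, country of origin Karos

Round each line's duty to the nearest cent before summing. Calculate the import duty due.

Line 1 (T-928, Fenistan, 857 kg, €61,052.68):
Base rate for T-928 is 19%.
Origin Fenistan qualifies under the Velistan–Fenistan agreement and T-928 is covered: preferential rate 13% applies instead.
Duty = €61,052.68 × 13% = €7,936.85.
Line 2 (N-943, Karos, 2,792 m², €24,569.60):
Base rate for N-943 is €6.00/m².
Additional duty on N-943 from Karos: +36.7% ad valorem. Applied ad valorem rate = 36.7%.
Duty = €24,569.60 × 36.7% + 2,792 × €6.00 = €25,769.04.
Total = €7,936.85 + €25,769.04 = €33,705.89.

€33,705.89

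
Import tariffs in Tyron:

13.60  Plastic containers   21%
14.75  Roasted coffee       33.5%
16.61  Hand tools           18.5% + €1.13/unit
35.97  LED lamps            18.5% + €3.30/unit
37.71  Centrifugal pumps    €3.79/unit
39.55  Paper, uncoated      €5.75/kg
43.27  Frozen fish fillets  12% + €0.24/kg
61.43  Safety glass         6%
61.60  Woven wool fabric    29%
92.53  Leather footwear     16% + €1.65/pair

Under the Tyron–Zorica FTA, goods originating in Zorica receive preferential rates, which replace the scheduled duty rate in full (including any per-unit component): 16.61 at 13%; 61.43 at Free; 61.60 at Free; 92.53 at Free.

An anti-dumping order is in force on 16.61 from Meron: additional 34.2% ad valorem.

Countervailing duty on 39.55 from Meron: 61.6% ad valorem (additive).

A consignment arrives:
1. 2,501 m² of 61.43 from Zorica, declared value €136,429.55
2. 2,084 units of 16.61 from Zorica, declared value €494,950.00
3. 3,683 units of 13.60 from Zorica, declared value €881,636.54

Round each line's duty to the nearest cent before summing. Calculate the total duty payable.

€249,487.17

Line 1 (61.43, Zorica, 2,501 m², €136,429.55):
Base rate for 61.43 is 6%.
Origin Zorica qualifies under the Tyron–Zorica agreement and 61.43 is covered: preferential rate Free applies instead.
Duty = €136,429.55 × 0% = €0.00.
Line 2 (16.61, Zorica, 2,084 units, €494,950.00):
Base rate for 16.61 is 18.5% + €1.13/unit.
Origin Zorica qualifies under the Tyron–Zorica agreement and 16.61 is covered: preferential rate 13% applies instead.
The additional-duty order on 16.61 targets Meron, not Zorica; it does not apply.
Duty = €494,950.00 × 13% = €64,343.50.
Line 3 (13.60, Zorica, 3,683 units, €881,636.54):
Base rate for 13.60 is 21%.
Origin Zorica is the FTA partner but 13.60 is not on the preference list; base rate stands.
Duty = €881,636.54 × 21% = €185,143.67.
Total = €0.00 + €64,343.50 + €185,143.67 = €249,487.17.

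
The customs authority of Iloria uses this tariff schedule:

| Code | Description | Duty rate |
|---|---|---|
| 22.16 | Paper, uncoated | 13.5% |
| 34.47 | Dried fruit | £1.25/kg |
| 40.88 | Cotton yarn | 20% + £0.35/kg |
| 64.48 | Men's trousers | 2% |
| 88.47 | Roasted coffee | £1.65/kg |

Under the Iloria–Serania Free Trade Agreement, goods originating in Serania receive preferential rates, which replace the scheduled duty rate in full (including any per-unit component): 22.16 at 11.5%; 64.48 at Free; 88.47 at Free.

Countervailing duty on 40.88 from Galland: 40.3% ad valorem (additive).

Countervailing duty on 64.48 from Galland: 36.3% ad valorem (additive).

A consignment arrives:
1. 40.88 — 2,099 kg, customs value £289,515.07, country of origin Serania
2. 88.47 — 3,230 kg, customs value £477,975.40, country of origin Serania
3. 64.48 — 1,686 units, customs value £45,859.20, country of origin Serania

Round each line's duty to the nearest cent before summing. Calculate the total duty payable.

£58,637.66

Line 1 (40.88, Serania, 2,099 kg, £289,515.07):
Base rate for 40.88 is 20% + £0.35/kg.
Origin Serania is the FTA partner but 40.88 is not on the preference list; base rate stands.
The additional-duty order on 40.88 targets Galland, not Serania; it does not apply.
Duty = £289,515.07 × 20% + 2,099 × £0.35 = £58,637.66.
Line 2 (88.47, Serania, 3,230 kg, £477,975.40):
Base rate for 88.47 is £1.65/kg.
Origin Serania qualifies under the Iloria–Serania agreement and 88.47 is covered: preferential rate Free applies instead.
Duty = £477,975.40 × 0% = £0.00.
Line 3 (64.48, Serania, 1,686 units, £45,859.20):
Base rate for 64.48 is 2%.
Origin Serania qualifies under the Iloria–Serania agreement and 64.48 is covered: preferential rate Free applies instead.
The additional-duty order on 64.48 targets Galland, not Serania; it does not apply.
Duty = £45,859.20 × 0% = £0.00.
Total = £58,637.66 + £0.00 + £0.00 = £58,637.66.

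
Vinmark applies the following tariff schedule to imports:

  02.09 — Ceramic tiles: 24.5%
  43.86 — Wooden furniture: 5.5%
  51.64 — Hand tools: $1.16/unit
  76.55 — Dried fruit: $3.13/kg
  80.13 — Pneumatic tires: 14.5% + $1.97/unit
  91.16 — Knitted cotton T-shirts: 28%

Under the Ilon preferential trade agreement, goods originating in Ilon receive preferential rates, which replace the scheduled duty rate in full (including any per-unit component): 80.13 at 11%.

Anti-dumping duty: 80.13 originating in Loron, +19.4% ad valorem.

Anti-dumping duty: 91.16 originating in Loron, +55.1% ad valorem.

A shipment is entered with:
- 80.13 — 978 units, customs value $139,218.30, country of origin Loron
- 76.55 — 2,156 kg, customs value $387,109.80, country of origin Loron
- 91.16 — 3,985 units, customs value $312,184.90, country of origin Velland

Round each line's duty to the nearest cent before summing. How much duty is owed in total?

Line 1 (80.13, Loron, 978 units, $139,218.30):
Base rate for 80.13 is 14.5% + $1.97/unit.
80.13 has an FTA preferential rate, but origin Loron is not Ilon; base rate stands.
Additional duty on 80.13 from Loron: +19.4%. Applied ad valorem rate: 14.5% + 19.4% = 33.9%.
Duty = $139,218.30 × 33.9% + 978 × $1.97 = $49,121.66.
Line 2 (76.55, Loron, 2,156 kg, $387,109.80):
Base rate for 76.55 is $3.13/kg.
Duty = 2,156 × $3.13 = $6,748.28.
Line 3 (91.16, Velland, 3,985 units, $312,184.90):
Base rate for 91.16 is 28%.
The additional-duty order on 91.16 targets Loron, not Velland; it does not apply.
Duty = $312,184.90 × 28% = $87,411.77.
Total = $49,121.66 + $6,748.28 + $87,411.77 = $143,281.71.

$143,281.71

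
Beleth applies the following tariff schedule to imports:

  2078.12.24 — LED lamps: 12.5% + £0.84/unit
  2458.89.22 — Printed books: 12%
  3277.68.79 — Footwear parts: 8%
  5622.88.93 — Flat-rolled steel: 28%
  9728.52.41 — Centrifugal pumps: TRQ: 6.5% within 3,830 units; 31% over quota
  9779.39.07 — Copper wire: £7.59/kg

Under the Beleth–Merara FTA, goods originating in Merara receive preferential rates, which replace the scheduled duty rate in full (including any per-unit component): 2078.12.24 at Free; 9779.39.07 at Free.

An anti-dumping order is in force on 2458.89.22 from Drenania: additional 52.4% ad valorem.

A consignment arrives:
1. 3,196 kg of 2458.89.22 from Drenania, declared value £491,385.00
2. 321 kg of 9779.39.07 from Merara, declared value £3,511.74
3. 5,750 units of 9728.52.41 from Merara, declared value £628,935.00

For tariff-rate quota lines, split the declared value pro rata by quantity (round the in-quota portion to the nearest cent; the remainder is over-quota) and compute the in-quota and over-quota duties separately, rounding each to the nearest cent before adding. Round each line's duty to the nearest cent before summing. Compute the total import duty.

£408,785.07

Line 1 (2458.89.22, Drenania, 3,196 kg, £491,385.00):
Base rate for 2458.89.22 is 12%.
Additional duty on 2458.89.22 from Drenania: +52.4%. Applied ad valorem rate: 12% + 52.4% = 64.4%.
Duty = £491,385.00 × 64.4% = £316,451.94.
Line 2 (9779.39.07, Merara, 321 kg, £3,511.74):
Base rate for 9779.39.07 is £7.59/kg.
Origin Merara qualifies under the Beleth–Merara agreement and 9779.39.07 is covered: preferential rate Free applies instead.
Duty = £3,511.74 × 0% = £0.00.
Line 3 (9728.52.41, Merara, 5,750 units, £628,935.00):
Code 9728.52.41 is under a tariff-rate quota (threshold 3,830 units). In-quota: 3,830 units at 6.5%; over-quota: 1,920 units at 31%.
Pro-rata value split: in-quota = £628,935.00 × 3,830/5,750 = £418,925.40; over-quota = £628,935.00 − £418,925.40 = £210,009.60.
In-quota duty = £418,925.40 × 6.5% = £27,230.15. Over-quota duty = £210,009.60 × 31% = £65,102.98.
Line duty = £27,230.15 + £65,102.98 = £92,333.13.
Total = £316,451.94 + £0.00 + £92,333.13 = £408,785.07.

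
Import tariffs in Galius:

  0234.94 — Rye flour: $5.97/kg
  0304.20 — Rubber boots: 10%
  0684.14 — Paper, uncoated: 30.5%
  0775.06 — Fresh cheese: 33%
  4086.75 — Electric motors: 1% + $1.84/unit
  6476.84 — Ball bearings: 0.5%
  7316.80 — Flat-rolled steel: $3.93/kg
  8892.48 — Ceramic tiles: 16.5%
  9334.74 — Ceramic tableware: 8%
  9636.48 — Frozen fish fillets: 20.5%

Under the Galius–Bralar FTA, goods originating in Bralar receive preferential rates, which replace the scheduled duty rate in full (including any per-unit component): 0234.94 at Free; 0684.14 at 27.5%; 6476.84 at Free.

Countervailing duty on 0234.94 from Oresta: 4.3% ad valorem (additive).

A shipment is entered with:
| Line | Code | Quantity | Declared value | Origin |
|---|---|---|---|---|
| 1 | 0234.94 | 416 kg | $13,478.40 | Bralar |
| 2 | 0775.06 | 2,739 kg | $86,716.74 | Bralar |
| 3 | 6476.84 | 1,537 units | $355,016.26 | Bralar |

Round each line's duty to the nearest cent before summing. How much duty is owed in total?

$28,616.52

Line 1 (0234.94, Bralar, 416 kg, $13,478.40):
Base rate for 0234.94 is $5.97/kg.
Origin Bralar qualifies under the Galius–Bralar agreement and 0234.94 is covered: preferential rate Free applies instead.
The additional-duty order on 0234.94 targets Oresta, not Bralar; it does not apply.
Duty = $13,478.40 × 0% = $0.00.
Line 2 (0775.06, Bralar, 2,739 kg, $86,716.74):
Base rate for 0775.06 is 33%.
Origin Bralar is the FTA partner but 0775.06 is not on the preference list; base rate stands.
Duty = $86,716.74 × 33% = $28,616.52.
Line 3 (6476.84, Bralar, 1,537 units, $355,016.26):
Base rate for 6476.84 is 0.5%.
Origin Bralar qualifies under the Galius–Bralar agreement and 6476.84 is covered: preferential rate Free applies instead.
Duty = $355,016.26 × 0% = $0.00.
Total = $0.00 + $28,616.52 + $0.00 = $28,616.52.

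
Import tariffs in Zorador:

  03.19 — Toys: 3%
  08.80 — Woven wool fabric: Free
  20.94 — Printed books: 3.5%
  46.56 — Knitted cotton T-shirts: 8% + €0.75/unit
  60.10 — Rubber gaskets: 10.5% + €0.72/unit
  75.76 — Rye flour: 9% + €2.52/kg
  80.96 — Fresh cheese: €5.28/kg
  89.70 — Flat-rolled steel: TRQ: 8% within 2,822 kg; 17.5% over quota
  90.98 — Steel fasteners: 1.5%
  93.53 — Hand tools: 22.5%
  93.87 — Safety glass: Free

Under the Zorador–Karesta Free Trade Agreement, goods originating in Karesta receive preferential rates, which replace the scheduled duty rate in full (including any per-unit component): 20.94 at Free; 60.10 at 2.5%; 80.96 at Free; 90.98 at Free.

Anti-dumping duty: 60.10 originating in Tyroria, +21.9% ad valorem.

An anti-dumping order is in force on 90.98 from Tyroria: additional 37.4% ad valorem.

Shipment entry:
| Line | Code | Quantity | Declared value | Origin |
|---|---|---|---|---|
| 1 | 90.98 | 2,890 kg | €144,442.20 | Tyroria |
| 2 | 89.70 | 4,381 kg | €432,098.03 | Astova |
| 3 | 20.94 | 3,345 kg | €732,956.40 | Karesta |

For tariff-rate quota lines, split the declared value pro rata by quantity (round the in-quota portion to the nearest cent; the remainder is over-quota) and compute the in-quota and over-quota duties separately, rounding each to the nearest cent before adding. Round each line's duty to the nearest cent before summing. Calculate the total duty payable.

Line 1 (90.98, Tyroria, 2,890 kg, €144,442.20):
Base rate for 90.98 is 1.5%.
90.98 has an FTA preferential rate, but origin Tyroria is not Karesta; base rate stands.
Additional duty on 90.98 from Tyroria: +37.4%. Applied ad valorem rate: 1.5% + 37.4% = 38.9%.
Duty = €144,442.20 × 38.9% = €56,188.02.
Line 2 (89.70, Astova, 4,381 kg, €432,098.03):
Code 89.70 is under a tariff-rate quota (threshold 2,822 kg). In-quota: 2,822 kg at 8%; over-quota: 1,559 kg at 17.5%.
Pro-rata value split: in-quota = €432,098.03 × 2,822/4,381 = €278,333.86; over-quota = €432,098.03 − €278,333.86 = €153,764.17.
In-quota duty = €278,333.86 × 8% = €22,266.71. Over-quota duty = €153,764.17 × 17.5% = €26,908.73.
Line duty = €22,266.71 + €26,908.73 = €49,175.44.
Line 3 (20.94, Karesta, 3,345 kg, €732,956.40):
Base rate for 20.94 is 3.5%.
Origin Karesta qualifies under the Zorador–Karesta agreement and 20.94 is covered: preferential rate Free applies instead.
Duty = €732,956.40 × 0% = €0.00.
Total = €56,188.02 + €49,175.44 + €0.00 = €105,363.46.

€105,363.46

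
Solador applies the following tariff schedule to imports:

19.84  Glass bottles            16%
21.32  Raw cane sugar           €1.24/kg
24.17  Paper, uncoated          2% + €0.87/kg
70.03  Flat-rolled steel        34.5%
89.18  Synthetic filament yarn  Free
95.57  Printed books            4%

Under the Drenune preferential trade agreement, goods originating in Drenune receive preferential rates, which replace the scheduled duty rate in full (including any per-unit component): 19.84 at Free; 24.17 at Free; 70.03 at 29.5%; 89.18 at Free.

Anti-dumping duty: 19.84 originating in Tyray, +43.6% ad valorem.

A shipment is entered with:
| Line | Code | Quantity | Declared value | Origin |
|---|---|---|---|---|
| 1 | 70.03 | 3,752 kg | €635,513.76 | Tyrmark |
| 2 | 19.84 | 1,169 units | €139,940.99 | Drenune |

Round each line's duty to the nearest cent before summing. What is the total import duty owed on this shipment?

€219,252.25

Line 1 (70.03, Tyrmark, 3,752 kg, €635,513.76):
Base rate for 70.03 is 34.5%.
70.03 has an FTA preferential rate, but origin Tyrmark is not Drenune; base rate stands.
Duty = €635,513.76 × 34.5% = €219,252.25.
Line 2 (19.84, Drenune, 1,169 units, €139,940.99):
Base rate for 19.84 is 16%.
Origin Drenune qualifies under the Solador–Drenune agreement and 19.84 is covered: preferential rate Free applies instead.
The additional-duty order on 19.84 targets Tyray, not Drenune; it does not apply.
Duty = €139,940.99 × 0% = €0.00.
Total = €219,252.25 + €0.00 = €219,252.25.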